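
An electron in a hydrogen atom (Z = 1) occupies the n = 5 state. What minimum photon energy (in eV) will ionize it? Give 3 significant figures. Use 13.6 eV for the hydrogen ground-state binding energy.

0.544 eV

E_5 = −13.60/25 = −0.544 eV, so ionization (to E = 0) requires 0.544 eV.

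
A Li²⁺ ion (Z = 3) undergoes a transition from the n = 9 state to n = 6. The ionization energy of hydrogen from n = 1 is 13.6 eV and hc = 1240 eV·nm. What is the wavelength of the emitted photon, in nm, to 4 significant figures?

For Z = 3 the level energies scale as Z², so the effective Rydberg energy is 13.6 × 9 = 122.4 eV.
ΔE = 122.4 × (1/6² − 1/9²) = 122.4 × 0.01543 = 1.889 eV.
λ = hc/ΔE = 1240 / 1.889 = 656.5 nm.

656.5 nm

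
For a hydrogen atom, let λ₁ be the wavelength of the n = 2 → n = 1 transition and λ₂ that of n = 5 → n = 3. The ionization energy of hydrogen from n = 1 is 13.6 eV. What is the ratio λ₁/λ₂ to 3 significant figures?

λ ∝ 1/ΔE ∝ 1/(1/n_f² − 1/n_i²), and the Z² and hc factors cancel in the ratio.
λ₁/λ₂ = (1/3² − 1/5²)/(1/1² − 1/2²) = 0.07111/0.7500 = 0.0948.

0.0948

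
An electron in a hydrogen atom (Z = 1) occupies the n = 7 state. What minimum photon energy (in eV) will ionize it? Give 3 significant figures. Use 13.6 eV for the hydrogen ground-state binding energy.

E_7 = −13.60/49 = −0.278 eV, so ionization (to E = 0) requires 0.278 eV.

0.278 eV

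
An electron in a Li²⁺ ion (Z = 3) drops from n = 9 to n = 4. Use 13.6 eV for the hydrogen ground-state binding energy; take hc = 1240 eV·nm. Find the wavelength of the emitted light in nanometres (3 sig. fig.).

For Z = 3 the level energies scale as Z², so the effective Rydberg energy is 13.6 × 9 = 122.4 eV.
ΔE = 122.4 × (1/4² − 1/9²) = 122.4 × 0.05015 = 6.139 eV.
λ = hc/ΔE = 1240 / 6.139 = 202 nm.

202 nm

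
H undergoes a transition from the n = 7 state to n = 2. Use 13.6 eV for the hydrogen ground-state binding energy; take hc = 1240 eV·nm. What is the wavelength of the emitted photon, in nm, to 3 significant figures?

ΔE = 13.60 × (1/2² − 1/7²) = 13.60 × 0.2296 = 3.122 eV.
λ = hc/ΔE = 1240 / 3.122 = 397 nm.

397 nm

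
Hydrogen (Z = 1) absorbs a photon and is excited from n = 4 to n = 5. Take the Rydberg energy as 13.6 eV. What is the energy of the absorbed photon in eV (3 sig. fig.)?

E_5 = −13.60/25 = −0.5440 eV and E_4 = −13.60/16 = −0.8500 eV.
The photon energy is |E_5 − E_4| = 0.306 eV.

0.306 eV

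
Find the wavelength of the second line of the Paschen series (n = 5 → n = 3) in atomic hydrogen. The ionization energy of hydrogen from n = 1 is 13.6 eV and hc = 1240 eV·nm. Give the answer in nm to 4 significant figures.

The Paschen series terminates on n_f = 3; the second line has n_i = 3+2 = 5.
ΔE = 13.60 × (1/3² − 1/5²) = 0.9671 eV.
λ = 1240 / 0.9671 = 1282 nm.

1282 nm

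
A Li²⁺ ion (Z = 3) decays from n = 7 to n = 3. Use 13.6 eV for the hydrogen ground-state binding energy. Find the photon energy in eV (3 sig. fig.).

11.1 eV

The Bohr energies scale as Z², so for Z = 3: E_n = −122.4/n² eV.
E_7 = −122.4/49 = −2.498 eV and E_3 = −122.4/9 = −13.60 eV.
The photon energy is |E_7 − E_3| = 11.1 eV.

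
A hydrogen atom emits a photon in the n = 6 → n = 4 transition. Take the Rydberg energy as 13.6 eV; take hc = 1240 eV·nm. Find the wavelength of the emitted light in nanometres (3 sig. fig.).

ΔE = 13.60 × (1/4² − 1/6²) = 13.60 × 0.03472 = 0.4722 eV.
λ = hc/ΔE = 1240 / 0.4722 = 2630 nm.

2630 nm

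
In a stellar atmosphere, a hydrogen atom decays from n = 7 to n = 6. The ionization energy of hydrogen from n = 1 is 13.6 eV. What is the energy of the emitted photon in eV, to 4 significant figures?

E_7 = −13.60/49 = −0.2776 eV and E_6 = −13.60/36 = −0.3778 eV.
The photon energy is |E_7 − E_6| = 0.1002 eV.

0.1002 eV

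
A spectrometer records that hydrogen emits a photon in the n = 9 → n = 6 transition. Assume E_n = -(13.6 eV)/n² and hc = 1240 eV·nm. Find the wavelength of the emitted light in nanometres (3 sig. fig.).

ΔE = 13.60 × (1/6² − 1/9²) = 13.60 × 0.01543 = 0.2099 eV.
λ = hc/ΔE = 1240 / 0.2099 = 5910 nm.

5910 nm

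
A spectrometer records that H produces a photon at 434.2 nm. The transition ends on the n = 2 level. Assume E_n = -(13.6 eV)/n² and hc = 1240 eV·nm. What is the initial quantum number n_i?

The photon energy is ΔE = hc/λ = 1240 / 434.2 = 2.856 eV.
With Z = 1, ΔE = 13.60 × (1/n_f² − 1/n_i²), so 1/n_f² − 1/n_i² = 0.2100.
With n_f = 2: 1/n_i² = 1/4 − 0.2100 = 0.04001, so n_i ≈ 5.00.

n_i = 5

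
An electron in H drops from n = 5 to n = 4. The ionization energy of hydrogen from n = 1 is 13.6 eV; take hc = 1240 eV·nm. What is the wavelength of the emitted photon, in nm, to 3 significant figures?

ΔE = 13.60 × (1/4² − 1/5²) = 13.60 × 0.02250 = 0.3060 eV.
λ = hc/ΔE = 1240 / 0.3060 = 4050 nm.
This line belongs to the Brackett series.

4050 nm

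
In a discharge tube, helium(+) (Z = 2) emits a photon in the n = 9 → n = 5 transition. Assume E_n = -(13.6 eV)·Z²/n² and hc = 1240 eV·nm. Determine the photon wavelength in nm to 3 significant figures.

824 nm

For Z = 2 the level energies scale as Z², so the effective Rydberg energy is 13.6 × 4 = 54.40 eV.
ΔE = 54.40 × (1/5² − 1/9²) = 54.40 × 0.02765 = 1.504 eV.
λ = hc/ΔE = 1240 / 1.504 = 824 nm.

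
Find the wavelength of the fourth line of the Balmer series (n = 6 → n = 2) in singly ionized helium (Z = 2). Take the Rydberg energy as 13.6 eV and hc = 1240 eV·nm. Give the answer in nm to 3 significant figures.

The Balmer series terminates on n_f = 2; the fourth line has n_i = 2+4 = 6.
ΔE = 54.40 × (1/2² − 1/6²) = 12.09 eV.
λ = 1240 / 12.09 = 103 nm.

103 nm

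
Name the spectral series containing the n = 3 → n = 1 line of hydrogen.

Lyman

The series is set by the lower level: n_f = 1 is the Lyman series.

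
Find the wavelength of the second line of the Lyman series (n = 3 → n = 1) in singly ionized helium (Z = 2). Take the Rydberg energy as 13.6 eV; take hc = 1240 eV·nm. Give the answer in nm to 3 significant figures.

25.6 nm

The Lyman series terminates on n_f = 1; the second line has n_i = 1+2 = 3.
ΔE = 54.40 × (1/1² − 1/3²) = 48.36 eV.
λ = 1240 / 48.36 = 25.6 nm.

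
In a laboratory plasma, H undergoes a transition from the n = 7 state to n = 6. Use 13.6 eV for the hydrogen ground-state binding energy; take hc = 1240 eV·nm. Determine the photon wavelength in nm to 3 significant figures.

12400 nm

ΔE = 13.60 × (1/6² − 1/7²) = 13.60 × 0.007370 = 0.1002 eV.
λ = hc/ΔE = 1240 / 0.1002 = 12400 nm.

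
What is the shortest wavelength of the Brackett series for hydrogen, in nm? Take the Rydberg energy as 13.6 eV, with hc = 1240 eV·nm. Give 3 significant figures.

1460 nm

The Brackett series has lower level n_f = 4; the series limit corresponds to n_i → ∞.
ΔE_max = 13.6 × 1 / 4² = 0.8500 eV.
λ_min = 1240 / 0.8500 = 1460 nm.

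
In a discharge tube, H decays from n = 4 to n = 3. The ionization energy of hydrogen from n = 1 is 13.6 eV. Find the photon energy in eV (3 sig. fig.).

E_4 = −13.60/16 = −0.8500 eV and E_3 = −13.60/9 = −1.511 eV.
The photon energy is |E_4 − E_3| = 0.661 eV.

0.661 eV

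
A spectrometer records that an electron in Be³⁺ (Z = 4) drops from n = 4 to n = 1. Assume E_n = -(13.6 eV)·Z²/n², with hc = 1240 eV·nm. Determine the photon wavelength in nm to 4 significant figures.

For Z = 4 the level energies scale as Z², so the effective Rydberg energy is 13.6 × 16 = 217.6 eV.
ΔE = 217.6 × (1/1² − 1/4²) = 217.6 × 0.9375 = 204.0 eV.
λ = hc/ΔE = 1240 / 204.0 = 6.078 nm.

6.078 nm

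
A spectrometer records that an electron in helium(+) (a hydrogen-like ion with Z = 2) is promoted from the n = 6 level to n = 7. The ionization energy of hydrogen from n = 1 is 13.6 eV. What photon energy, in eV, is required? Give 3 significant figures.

The Bohr energies scale as Z², so for Z = 2: E_n = −54.40/n² eV.
E_7 = −54.40/49 = −1.110 eV and E_6 = −54.40/36 = −1.511 eV.
The photon energy is |E_7 − E_6| = 0.401 eV.

0.401 eV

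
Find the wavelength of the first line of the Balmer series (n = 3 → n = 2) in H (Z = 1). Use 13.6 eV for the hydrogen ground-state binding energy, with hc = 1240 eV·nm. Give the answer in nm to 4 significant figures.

656.5 nm

The Balmer series terminates on n_f = 2; the first line has n_i = 2+1 = 3.
ΔE = 13.60 × (1/2² − 1/3²) = 1.889 eV.
λ = 1240 / 1.889 = 656.5 nm.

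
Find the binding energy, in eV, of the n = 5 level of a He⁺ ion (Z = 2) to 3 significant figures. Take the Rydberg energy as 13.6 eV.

E_n = −13.6 Z²/n² = −54.40/n² eV for Z = 2.
E_5 = −54.40/25 = −2.18 eV, so ionization (to E = 0) requires 2.18 eV.

2.18 eV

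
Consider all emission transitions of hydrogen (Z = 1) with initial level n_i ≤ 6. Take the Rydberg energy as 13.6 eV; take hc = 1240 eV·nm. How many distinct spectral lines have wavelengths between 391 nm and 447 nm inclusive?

2

Enumerate all n_i → n_f pairs with 1 ≤ n_f < n_i ≤ 6 and compute λ = 1240 / [13.6·1·(1/n_f² − 1/n_i²)].
Lines falling in [391, 447] nm: 6→2 (410.3 nm), 5→2 (434.2 nm).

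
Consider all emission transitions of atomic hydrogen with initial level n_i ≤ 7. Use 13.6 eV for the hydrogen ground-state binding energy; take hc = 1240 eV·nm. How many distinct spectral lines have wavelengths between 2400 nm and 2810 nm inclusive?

Enumerate all n_i → n_f pairs with 1 ≤ n_f < n_i ≤ 7 and compute λ = 1240 / [13.6·1·(1/n_f² − 1/n_i²)].
Lines falling in [2400, 2810] nm: 6→4 (2626 nm).

1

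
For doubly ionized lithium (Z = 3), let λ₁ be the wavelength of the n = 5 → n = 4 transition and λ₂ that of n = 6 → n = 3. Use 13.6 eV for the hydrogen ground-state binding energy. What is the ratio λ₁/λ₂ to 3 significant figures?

3.70

λ ∝ 1/ΔE ∝ 1/(1/n_f² − 1/n_i²), and the Z² and hc factors cancel in the ratio.
λ₁/λ₂ = (1/3² − 1/6²)/(1/4² − 1/5²) = 0.08333/0.02250 = 3.70.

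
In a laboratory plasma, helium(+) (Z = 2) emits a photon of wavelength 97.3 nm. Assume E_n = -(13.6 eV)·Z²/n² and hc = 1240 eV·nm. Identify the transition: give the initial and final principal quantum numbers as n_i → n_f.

The photon energy is ΔE = hc/λ = 1240 / 97.3 = 12.74 eV.
With Z = 2, ΔE = 54.40 × (1/n_f² − 1/n_i²), so 1/n_f² − 1/n_i² = 0.2343.
Trying n_f = 2 gives 1/n_i² = 0.01573, i.e. n_i ≈ 8; this pair matches.

n_i = 8, n_f = 2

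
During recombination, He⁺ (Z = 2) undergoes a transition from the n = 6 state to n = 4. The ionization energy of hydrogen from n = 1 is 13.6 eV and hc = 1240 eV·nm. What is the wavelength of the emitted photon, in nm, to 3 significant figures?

For Z = 2 the level energies scale as Z², so the effective Rydberg energy is 13.6 × 4 = 54.40 eV.
ΔE = 54.40 × (1/4² − 1/6²) = 54.40 × 0.03472 = 1.889 eV.
λ = hc/ΔE = 1240 / 1.889 = 656 nm.

656 nm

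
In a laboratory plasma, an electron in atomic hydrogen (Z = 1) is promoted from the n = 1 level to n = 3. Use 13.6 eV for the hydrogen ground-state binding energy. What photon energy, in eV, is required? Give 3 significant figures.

E_3 = −13.60/9 = −1.511 eV and E_1 = −13.60/1 = −13.60 eV.
The photon energy is |E_3 − E_1| = 12.1 eV.

12.1 eV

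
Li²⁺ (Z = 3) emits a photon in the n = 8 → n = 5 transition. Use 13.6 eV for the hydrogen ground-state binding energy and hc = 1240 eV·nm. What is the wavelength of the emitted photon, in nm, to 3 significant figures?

416 nm

For Z = 3 the level energies scale as Z², so the effective Rydberg energy is 13.6 × 9 = 122.4 eV.
ΔE = 122.4 × (1/5² − 1/8²) = 122.4 × 0.02438 = 2.984 eV.
λ = hc/ΔE = 1240 / 2.984 = 416 nm.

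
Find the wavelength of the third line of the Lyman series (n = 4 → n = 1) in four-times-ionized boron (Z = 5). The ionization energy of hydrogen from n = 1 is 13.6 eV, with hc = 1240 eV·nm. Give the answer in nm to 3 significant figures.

3.89 nm

The Lyman series terminates on n_f = 1; the third line has n_i = 1+3 = 4.
ΔE = 340.0 × (1/1² − 1/4²) = 318.8 eV.
λ = 1240 / 318.8 = 3.89 nm.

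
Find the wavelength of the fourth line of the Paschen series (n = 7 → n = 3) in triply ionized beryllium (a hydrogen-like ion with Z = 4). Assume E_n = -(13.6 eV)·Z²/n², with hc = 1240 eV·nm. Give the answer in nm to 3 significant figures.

62.8 nm

The Paschen series terminates on n_f = 3; the fourth line has n_i = 3+4 = 7.
ΔE = 217.6 × (1/3² − 1/7²) = 19.74 eV.
λ = 1240 / 19.74 = 62.8 nm.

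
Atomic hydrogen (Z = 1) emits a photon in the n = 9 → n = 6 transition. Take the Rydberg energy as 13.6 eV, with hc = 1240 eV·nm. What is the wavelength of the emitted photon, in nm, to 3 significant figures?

ΔE = 13.60 × (1/6² − 1/9²) = 13.60 × 0.01543 = 0.2099 eV.
λ = hc/ΔE = 1240 / 0.2099 = 5910 nm.

5910 nm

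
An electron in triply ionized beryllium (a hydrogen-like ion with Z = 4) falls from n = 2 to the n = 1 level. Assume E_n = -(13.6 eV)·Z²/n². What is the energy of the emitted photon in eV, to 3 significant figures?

The Bohr energies scale as Z², so for Z = 4: E_n = −217.6/n² eV.
E_2 = −217.6/4 = −54.40 eV and E_1 = −217.6/1 = −217.6 eV.
The photon energy is |E_2 − E_1| = 163 eV.

163 eV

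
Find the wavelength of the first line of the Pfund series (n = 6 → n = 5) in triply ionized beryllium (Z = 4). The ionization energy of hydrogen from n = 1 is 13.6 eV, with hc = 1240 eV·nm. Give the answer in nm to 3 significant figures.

466 nm

The Pfund series terminates on n_f = 5; the first line has n_i = 5+1 = 6.
ΔE = 217.6 × (1/5² − 1/6²) = 2.660 eV.
λ = 1240 / 2.660 = 466 nm.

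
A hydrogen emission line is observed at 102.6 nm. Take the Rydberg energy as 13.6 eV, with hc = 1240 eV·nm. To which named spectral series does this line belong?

ΔE = 1240/102.6 = 12.09 eV.
This matches 13.6 × (1/1² − 1/3²), so n_f = 1: the Lyman series.

Lyman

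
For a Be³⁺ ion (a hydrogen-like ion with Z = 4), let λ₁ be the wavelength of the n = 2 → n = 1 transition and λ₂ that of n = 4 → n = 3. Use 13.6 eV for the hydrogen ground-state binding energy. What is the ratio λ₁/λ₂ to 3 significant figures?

0.0648

λ ∝ 1/ΔE ∝ 1/(1/n_f² − 1/n_i²), and the Z² and hc factors cancel in the ratio.
λ₁/λ₂ = (1/3² − 1/4²)/(1/1² − 1/2²) = 0.04861/0.7500 = 0.0648.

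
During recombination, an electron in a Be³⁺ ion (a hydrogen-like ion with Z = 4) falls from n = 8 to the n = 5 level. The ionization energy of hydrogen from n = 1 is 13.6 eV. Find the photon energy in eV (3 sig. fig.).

The Bohr energies scale as Z², so for Z = 4: E_n = −217.6/n² eV.
E_8 = −217.6/64 = −3.400 eV and E_5 = −217.6/25 = −8.704 eV.
The photon energy is |E_8 − E_5| = 5.30 eV.

5.30 eV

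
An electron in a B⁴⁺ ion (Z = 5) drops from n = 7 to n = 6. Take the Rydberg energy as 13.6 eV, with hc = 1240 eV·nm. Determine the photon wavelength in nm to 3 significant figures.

495 nm

For Z = 5 the level energies scale as Z², so the effective Rydberg energy is 13.6 × 25 = 340.0 eV.
ΔE = 340.0 × (1/6² − 1/7²) = 340.0 × 0.007370 = 2.506 eV.
λ = hc/ΔE = 1240 / 2.506 = 495 nm.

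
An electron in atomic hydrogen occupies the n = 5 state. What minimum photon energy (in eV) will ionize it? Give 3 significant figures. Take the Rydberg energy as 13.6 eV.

E_5 = −13.60/25 = −0.544 eV, so ionization (to E = 0) requires 0.544 eV.

0.544 eV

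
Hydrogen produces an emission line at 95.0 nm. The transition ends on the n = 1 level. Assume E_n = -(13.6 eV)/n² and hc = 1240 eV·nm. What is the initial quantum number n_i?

The photon energy is ΔE = hc/λ = 1240 / 95.0 = 13.05 eV.
With Z = 1, ΔE = 13.60 × (1/n_f² − 1/n_i²), so 1/n_f² − 1/n_i² = 0.9598.
With n_f = 1: 1/n_i² = 1/1 − 0.9598 = 0.04025, so n_i ≈ 4.98.

n_i = 5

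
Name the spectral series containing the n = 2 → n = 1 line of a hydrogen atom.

Lyman

The series is set by the lower level: n_f = 1 is the Lyman series.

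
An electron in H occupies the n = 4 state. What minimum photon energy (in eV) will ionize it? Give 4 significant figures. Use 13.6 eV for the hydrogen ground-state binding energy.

E_4 = −13.60/16 = −0.8500 eV, so ionization (to E = 0) requires 0.8500 eV.

0.8500 eV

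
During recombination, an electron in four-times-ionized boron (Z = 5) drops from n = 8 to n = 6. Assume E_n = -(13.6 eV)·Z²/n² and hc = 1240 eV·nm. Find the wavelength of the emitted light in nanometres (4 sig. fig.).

300.1 nm

For Z = 5 the level energies scale as Z², so the effective Rydberg energy is 13.6 × 25 = 340.0 eV.
ΔE = 340.0 × (1/6² − 1/8²) = 340.0 × 0.01215 = 4.132 eV.
λ = hc/ΔE = 1240 / 4.132 = 300.1 nm.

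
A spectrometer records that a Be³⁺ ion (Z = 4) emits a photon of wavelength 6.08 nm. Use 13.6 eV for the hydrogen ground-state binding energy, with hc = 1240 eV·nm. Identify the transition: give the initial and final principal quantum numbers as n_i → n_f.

n_i = 4, n_f = 1

The photon energy is ΔE = hc/λ = 1240 / 6.08 = 203.9 eV.
With Z = 4, ΔE = 217.6 × (1/n_f² − 1/n_i²), so 1/n_f² − 1/n_i² = 0.9373.
Trying n_f = 1 gives 1/n_i² = 0.06274, i.e. n_i ≈ 4; this pair matches.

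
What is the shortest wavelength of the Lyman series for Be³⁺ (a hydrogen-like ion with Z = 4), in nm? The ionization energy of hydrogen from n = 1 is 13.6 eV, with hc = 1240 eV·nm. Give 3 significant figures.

The Lyman series has lower level n_f = 1; the series limit corresponds to n_i → ∞.
ΔE_max = 13.6 × 16 / 1² = 217.6 eV.
λ_min = 1240 / 217.6 = 5.70 nm.

5.70 nm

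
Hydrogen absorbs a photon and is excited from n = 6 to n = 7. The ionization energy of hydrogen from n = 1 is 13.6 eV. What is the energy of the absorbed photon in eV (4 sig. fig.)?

0.1002 eV

E_7 = −13.60/49 = −0.2776 eV and E_6 = −13.60/36 = −0.3778 eV.
The photon energy is |E_7 − E_6| = 0.1002 eV.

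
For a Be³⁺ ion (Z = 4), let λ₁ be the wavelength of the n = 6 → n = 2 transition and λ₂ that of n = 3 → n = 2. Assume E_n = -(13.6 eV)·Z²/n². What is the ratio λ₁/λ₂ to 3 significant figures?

λ ∝ 1/ΔE ∝ 1/(1/n_f² − 1/n_i²), and the Z² and hc factors cancel in the ratio.
λ₁/λ₂ = (1/2² − 1/3²)/(1/2² − 1/6²) = 0.1389/0.2222 = 0.625.

0.625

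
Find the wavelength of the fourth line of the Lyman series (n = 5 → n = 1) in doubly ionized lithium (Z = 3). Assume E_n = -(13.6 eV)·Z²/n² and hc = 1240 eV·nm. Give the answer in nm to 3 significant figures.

The Lyman series terminates on n_f = 1; the fourth line has n_i = 1+4 = 5.
ΔE = 122.4 × (1/1² − 1/5²) = 117.5 eV.
λ = 1240 / 117.5 = 10.6 nm.

10.6 nm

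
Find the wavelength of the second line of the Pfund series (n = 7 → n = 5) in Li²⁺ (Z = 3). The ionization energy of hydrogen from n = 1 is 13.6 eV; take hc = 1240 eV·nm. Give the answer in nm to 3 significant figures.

517 nm

The Pfund series terminates on n_f = 5; the second line has n_i = 5+2 = 7.
ΔE = 122.4 × (1/5² − 1/7²) = 2.398 eV.
λ = 1240 / 2.398 = 517 nm.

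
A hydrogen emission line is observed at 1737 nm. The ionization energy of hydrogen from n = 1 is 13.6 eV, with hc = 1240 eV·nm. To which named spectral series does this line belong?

ΔE = 1240/1737 = 0.7139 eV.
This matches 13.6 × (1/4² − 1/10²), so n_f = 4: the Brackett series.

Brackett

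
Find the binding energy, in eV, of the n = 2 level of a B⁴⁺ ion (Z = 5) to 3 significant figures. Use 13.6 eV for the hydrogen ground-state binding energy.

85.0 eV

E_n = −13.6 Z²/n² = −340.0/n² eV for Z = 5.
E_2 = −340.0/4 = −85.0 eV, so ionization (to E = 0) requires 85.0 eV.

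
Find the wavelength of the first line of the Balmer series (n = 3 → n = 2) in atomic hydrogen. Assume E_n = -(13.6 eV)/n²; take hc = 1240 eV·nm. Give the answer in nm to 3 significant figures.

The Balmer series terminates on n_f = 2; the first line has n_i = 2+1 = 3.
ΔE = 13.60 × (1/2² − 1/3²) = 1.889 eV.
λ = 1240 / 1.889 = 656 nm.

656 nm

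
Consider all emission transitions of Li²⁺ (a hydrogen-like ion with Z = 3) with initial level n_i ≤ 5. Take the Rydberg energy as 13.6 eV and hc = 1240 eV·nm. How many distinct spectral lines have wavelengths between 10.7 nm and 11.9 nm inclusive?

2

Enumerate all n_i → n_f pairs with 1 ≤ n_f < n_i ≤ 5 and compute λ = 1240 / [13.6·9·(1/n_f² − 1/n_i²)].
Lines falling in [10.7, 11.9] nm: 4→1 (10.81 nm), 3→1 (11.40 nm).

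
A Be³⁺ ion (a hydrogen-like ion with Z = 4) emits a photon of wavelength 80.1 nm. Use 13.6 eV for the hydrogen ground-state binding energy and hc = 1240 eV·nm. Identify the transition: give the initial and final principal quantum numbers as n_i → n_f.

n_i = 5, n_f = 3

The photon energy is ΔE = hc/λ = 1240 / 80.1 = 15.48 eV.
With Z = 4, ΔE = 217.6 × (1/n_f² − 1/n_i²), so 1/n_f² − 1/n_i² = 0.07114.
Trying n_f = 3 gives 1/n_i² = 0.03997, i.e. n_i ≈ 5; this pair matches.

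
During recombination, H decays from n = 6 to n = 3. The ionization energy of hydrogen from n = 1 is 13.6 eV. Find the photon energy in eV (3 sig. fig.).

E_6 = −13.60/36 = −0.3778 eV and E_3 = −13.60/9 = −1.511 eV.
The photon energy is |E_6 − E_3| = 1.13 eV.

1.13 eV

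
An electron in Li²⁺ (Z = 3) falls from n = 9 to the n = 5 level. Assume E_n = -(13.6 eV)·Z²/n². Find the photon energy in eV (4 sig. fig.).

The Bohr energies scale as Z², so for Z = 3: E_n = −122.4/n² eV.
E_9 = −122.4/81 = −1.511 eV and E_5 = −122.4/25 = −4.896 eV.
The photon energy is |E_9 − E_5| = 3.385 eV.

3.385 eV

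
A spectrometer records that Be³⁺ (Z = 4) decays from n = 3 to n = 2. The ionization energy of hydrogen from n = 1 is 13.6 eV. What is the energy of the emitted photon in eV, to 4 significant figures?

The Bohr energies scale as Z², so for Z = 4: E_n = −217.6/n² eV.
E_3 = −217.6/9 = −24.18 eV and E_2 = −217.6/4 = −54.40 eV.
The photon energy is |E_3 − E_2| = 30.22 eV.

30.22 eV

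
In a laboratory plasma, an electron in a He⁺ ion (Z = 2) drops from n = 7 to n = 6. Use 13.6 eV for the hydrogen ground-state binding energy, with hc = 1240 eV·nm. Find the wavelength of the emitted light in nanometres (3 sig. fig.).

3090 nm

For Z = 2 the level energies scale as Z², so the effective Rydberg energy is 13.6 × 4 = 54.40 eV.
ΔE = 54.40 × (1/6² − 1/7²) = 54.40 × 0.007370 = 0.4009 eV.
λ = hc/ΔE = 1240 / 0.4009 = 3090 nm.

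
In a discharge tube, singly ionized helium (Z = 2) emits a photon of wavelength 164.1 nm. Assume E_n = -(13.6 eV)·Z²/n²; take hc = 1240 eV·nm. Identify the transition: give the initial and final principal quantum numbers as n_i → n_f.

n_i = 3, n_f = 2

The photon energy is ΔE = hc/λ = 1240 / 164.1 = 7.556 eV.
With Z = 2, ΔE = 54.40 × (1/n_f² − 1/n_i²), so 1/n_f² − 1/n_i² = 0.1389.
Trying n_f = 2 gives 1/n_i² = 0.1111, i.e. n_i ≈ 3; this pair matches.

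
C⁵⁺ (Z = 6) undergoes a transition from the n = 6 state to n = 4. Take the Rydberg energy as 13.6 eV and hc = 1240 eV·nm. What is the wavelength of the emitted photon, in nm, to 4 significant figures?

72.94 nm

For Z = 6 the level energies scale as Z², so the effective Rydberg energy is 13.6 × 36 = 489.6 eV.
ΔE = 489.6 × (1/4² − 1/6²) = 489.6 × 0.03472 = 17.00 eV.
λ = hc/ΔE = 1240 / 17.00 = 72.94 nm.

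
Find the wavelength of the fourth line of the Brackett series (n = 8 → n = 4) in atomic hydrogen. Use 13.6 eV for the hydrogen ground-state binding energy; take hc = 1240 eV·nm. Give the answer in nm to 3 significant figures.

The Brackett series terminates on n_f = 4; the fourth line has n_i = 4+4 = 8.
ΔE = 13.60 × (1/4² − 1/8²) = 0.6375 eV.
λ = 1240 / 0.6375 = 1950 nm.

1950 nm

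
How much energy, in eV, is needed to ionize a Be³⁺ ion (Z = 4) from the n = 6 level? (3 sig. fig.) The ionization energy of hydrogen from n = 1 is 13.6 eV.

E_n = −13.6 Z²/n² = −217.6/n² eV for Z = 4.
E_6 = −217.6/36 = −6.04 eV, so ionization (to E = 0) requires 6.04 eV.

6.04 eV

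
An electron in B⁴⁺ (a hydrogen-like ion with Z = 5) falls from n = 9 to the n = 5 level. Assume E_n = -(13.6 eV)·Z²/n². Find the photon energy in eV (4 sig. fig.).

The Bohr energies scale as Z², so for Z = 5: E_n = −340.0/n² eV.
E_9 = −340.0/81 = −4.198 eV and E_5 = −340.0/25 = −13.60 eV.
The photon energy is |E_9 − E_5| = 9.402 eV.

9.402 eV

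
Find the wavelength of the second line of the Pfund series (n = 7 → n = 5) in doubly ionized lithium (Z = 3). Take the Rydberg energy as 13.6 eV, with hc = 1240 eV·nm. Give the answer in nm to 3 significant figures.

517 nm

The Pfund series terminates on n_f = 5; the second line has n_i = 5+2 = 7.
ΔE = 122.4 × (1/5² − 1/7²) = 2.398 eV.
λ = 1240 / 2.398 = 517 nm.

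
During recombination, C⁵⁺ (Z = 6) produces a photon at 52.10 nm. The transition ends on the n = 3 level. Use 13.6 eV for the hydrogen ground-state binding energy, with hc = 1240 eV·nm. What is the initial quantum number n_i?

n_i = 4

The photon energy is ΔE = hc/λ = 1240 / 52.10 = 23.80 eV.
With Z = 6, ΔE = 489.6 × (1/n_f² − 1/n_i²), so 1/n_f² − 1/n_i² = 0.04861.
With n_f = 3: 1/n_i² = 1/9 − 0.04861 = 0.06250, so n_i ≈ 4.00.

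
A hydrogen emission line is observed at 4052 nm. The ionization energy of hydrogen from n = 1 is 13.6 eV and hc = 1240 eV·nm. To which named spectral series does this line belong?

Brackett

ΔE = 1240/4052 = 0.3060 eV.
This matches 13.6 × (1/4² − 1/5²), so n_f = 4: the Brackett series.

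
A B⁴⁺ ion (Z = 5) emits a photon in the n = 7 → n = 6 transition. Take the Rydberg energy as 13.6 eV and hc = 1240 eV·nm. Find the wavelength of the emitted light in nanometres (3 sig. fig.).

495 nm

For Z = 5 the level energies scale as Z², so the effective Rydberg energy is 13.6 × 25 = 340.0 eV.
ΔE = 340.0 × (1/6² − 1/7²) = 340.0 × 0.007370 = 2.506 eV.
λ = hc/ΔE = 1240 / 2.506 = 495 nm.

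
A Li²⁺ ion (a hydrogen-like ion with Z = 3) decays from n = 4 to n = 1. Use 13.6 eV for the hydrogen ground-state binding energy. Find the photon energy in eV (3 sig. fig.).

The Bohr energies scale as Z², so for Z = 3: E_n = −122.4/n² eV.
E_4 = −122.4/16 = −7.650 eV and E_1 = −122.4/1 = −122.4 eV.
The photon energy is |E_4 − E_1| = 115 eV.

115 eV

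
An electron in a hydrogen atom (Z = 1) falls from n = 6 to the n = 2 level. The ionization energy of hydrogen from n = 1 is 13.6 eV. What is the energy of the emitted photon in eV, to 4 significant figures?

E_6 = −13.60/36 = −0.3778 eV and E_2 = −13.60/4 = −3.400 eV.
The photon energy is |E_6 − E_2| = 3.022 eV.

3.022 eV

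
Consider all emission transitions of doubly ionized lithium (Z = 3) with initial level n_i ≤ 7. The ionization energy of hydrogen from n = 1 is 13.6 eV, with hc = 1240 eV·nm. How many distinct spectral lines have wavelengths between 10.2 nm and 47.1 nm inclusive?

Enumerate all n_i → n_f pairs with 1 ≤ n_f < n_i ≤ 7 and compute λ = 1240 / [13.6·9·(1/n_f² − 1/n_i²)].
Lines falling in [10.2, 47.1] nm: 7→1 (10.34 nm), 6→1 (10.42 nm), 5→1 (10.55 nm), 4→1 (10.81 nm), 3→1 (11.40 nm), 2→1 (13.51 nm), 7→2 (44.12 nm), 6→2 (45.59 nm).

8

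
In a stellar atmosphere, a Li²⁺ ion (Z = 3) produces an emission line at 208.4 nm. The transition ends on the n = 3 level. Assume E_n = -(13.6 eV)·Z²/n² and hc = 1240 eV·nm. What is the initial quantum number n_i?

n_i = 4

The photon energy is ΔE = hc/λ = 1240 / 208.4 = 5.950 eV.
With Z = 3, ΔE = 122.4 × (1/n_f² − 1/n_i²), so 1/n_f² − 1/n_i² = 0.04861.
With n_f = 3: 1/n_i² = 1/9 − 0.04861 = 0.06250, so n_i ≈ 4.00.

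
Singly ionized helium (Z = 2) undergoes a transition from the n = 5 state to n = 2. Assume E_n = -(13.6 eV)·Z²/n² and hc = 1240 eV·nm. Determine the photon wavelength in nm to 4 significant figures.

For Z = 2 the level energies scale as Z², so the effective Rydberg energy is 13.6 × 4 = 54.40 eV.
ΔE = 54.40 × (1/2² − 1/5²) = 54.40 × 0.2100 = 11.42 eV.
λ = hc/ΔE = 1240 / 11.42 = 108.5 nm.

108.5 nm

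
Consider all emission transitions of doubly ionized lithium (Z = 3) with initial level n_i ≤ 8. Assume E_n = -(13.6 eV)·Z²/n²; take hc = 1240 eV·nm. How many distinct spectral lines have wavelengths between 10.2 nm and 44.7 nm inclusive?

9

Enumerate all n_i → n_f pairs with 1 ≤ n_f < n_i ≤ 8 and compute λ = 1240 / [13.6·9·(1/n_f² − 1/n_i²)].
Lines falling in [10.2, 44.7] nm: 8→1 (10.29 nm), 7→1 (10.34 nm), 6→1 (10.42 nm), 5→1 (10.55 nm), 4→1 (10.81 nm), 3→1 (11.40 nm), 2→1 (13.51 nm), 8→2 (43.22 nm), 7→2 (44.12 nm).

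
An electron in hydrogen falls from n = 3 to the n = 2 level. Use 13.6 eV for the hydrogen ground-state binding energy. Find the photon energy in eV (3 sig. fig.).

1.89 eV

E_3 = −13.60/9 = −1.511 eV and E_2 = −13.60/4 = −3.400 eV.
The photon energy is |E_3 − E_2| = 1.89 eV.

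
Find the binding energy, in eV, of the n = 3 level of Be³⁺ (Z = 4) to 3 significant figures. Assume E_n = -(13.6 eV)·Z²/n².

24.2 eV

E_n = −13.6 Z²/n² = −217.6/n² eV for Z = 4.
E_3 = −217.6/9 = −24.2 eV, so ionization (to E = 0) requires 24.2 eV.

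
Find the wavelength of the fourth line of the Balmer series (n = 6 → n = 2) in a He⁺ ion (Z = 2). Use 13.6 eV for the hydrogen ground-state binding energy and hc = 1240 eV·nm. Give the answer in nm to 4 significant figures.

The Balmer series terminates on n_f = 2; the fourth line has n_i = 2+4 = 6.
ΔE = 54.40 × (1/2² − 1/6²) = 12.09 eV.
λ = 1240 / 12.09 = 102.6 nm.

102.6 nm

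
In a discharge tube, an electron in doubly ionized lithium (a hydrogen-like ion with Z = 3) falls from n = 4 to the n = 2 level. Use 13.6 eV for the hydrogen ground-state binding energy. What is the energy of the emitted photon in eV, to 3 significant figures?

The Bohr energies scale as Z², so for Z = 3: E_n = −122.4/n² eV.
E_4 = −122.4/16 = −7.650 eV and E_2 = −122.4/4 = −30.60 eV.
The photon energy is |E_4 − E_2| = 23.0 eV.

23.0 eV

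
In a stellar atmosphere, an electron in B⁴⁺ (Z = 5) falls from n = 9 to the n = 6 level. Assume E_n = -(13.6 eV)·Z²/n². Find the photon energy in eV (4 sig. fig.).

5.247 eV

The Bohr energies scale as Z², so for Z = 5: E_n = −340.0/n² eV.
E_9 = −340.0/81 = −4.198 eV and E_6 = −340.0/36 = −9.444 eV.
The photon energy is |E_9 − E_6| = 5.247 eV.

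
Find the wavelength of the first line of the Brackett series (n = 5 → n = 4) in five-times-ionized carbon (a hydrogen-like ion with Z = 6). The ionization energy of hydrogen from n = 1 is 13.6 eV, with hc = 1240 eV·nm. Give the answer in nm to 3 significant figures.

113 nm

The Brackett series terminates on n_f = 4; the first line has n_i = 4+1 = 5.
ΔE = 489.6 × (1/4² − 1/5²) = 11.02 eV.
λ = 1240 / 11.02 = 113 nm.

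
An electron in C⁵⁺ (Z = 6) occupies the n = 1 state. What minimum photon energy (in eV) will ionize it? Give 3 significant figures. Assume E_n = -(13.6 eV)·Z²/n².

E_n = −13.6 Z²/n² = −489.6/n² eV for Z = 6.
E_1 = −489.6/1 = −490 eV, so ionization (to E = 0) requires 490 eV.

490 eV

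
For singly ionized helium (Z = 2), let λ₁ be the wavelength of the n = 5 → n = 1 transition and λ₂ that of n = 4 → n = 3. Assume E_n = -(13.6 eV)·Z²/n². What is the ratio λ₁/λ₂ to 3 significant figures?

0.0506

λ ∝ 1/ΔE ∝ 1/(1/n_f² − 1/n_i²), and the Z² and hc factors cancel in the ratio.
λ₁/λ₂ = (1/3² − 1/4²)/(1/1² − 1/5²) = 0.04861/0.9600 = 0.0506.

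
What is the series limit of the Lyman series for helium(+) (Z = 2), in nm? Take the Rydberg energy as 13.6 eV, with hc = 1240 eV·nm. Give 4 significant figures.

22.79 nm

The Lyman series has lower level n_f = 1; the series limit corresponds to n_i → ∞.
ΔE_max = 13.6 × 4 / 1² = 54.40 eV.
λ_min = 1240 / 54.40 = 22.79 nm.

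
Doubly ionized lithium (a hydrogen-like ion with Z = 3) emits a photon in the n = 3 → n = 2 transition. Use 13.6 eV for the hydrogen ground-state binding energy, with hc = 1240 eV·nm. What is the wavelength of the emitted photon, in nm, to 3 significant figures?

72.9 nm

For Z = 3 the level energies scale as Z², so the effective Rydberg energy is 13.6 × 9 = 122.4 eV.
ΔE = 122.4 × (1/2² − 1/3²) = 122.4 × 0.1389 = 17.00 eV.
λ = hc/ΔE = 1240 / 17.00 = 72.9 nm.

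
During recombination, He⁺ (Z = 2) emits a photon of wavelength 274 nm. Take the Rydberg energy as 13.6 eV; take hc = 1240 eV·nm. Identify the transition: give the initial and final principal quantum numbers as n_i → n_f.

The photon energy is ΔE = hc/λ = 1240 / 274 = 4.526 eV.
With Z = 2, ΔE = 54.40 × (1/n_f² − 1/n_i²), so 1/n_f² − 1/n_i² = 0.08319.
Trying n_f = 3 gives 1/n_i² = 0.02792, i.e. n_i ≈ 6; this pair matches.

n_i = 6, n_f = 3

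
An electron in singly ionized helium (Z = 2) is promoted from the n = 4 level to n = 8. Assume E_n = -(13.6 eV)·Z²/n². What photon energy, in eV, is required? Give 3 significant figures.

The Bohr energies scale as Z², so for Z = 2: E_n = −54.40/n² eV.
E_8 = −54.40/64 = −0.8500 eV and E_4 = −54.40/16 = −3.400 eV.
The photon energy is |E_8 − E_4| = 2.55 eV.

2.55 eV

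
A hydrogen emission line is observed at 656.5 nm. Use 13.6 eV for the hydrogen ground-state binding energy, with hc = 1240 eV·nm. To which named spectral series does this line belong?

ΔE = 1240/656.5 = 1.889 eV.
This matches 13.6 × (1/2² − 1/3²), so n_f = 2: the Balmer series.

Balmer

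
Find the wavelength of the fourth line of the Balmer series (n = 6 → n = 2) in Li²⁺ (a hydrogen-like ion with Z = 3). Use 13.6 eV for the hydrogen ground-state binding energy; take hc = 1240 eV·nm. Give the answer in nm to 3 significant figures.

The Balmer series terminates on n_f = 2; the fourth line has n_i = 2+4 = 6.
ΔE = 122.4 × (1/2² − 1/6²) = 27.20 eV.
λ = 1240 / 27.20 = 45.6 nm.

45.6 nm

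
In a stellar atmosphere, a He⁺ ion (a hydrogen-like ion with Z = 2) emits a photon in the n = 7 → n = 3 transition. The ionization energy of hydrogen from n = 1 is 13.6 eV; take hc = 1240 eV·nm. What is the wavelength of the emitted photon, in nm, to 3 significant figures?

For Z = 2 the level energies scale as Z², so the effective Rydberg energy is 13.6 × 4 = 54.40 eV.
ΔE = 54.40 × (1/3² − 1/7²) = 54.40 × 0.09070 = 4.934 eV.
λ = hc/ΔE = 1240 / 4.934 = 251 nm.

251 nm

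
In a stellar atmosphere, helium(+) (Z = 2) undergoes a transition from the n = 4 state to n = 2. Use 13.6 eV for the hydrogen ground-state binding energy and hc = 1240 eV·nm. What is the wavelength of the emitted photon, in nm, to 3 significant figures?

For Z = 2 the level energies scale as Z², so the effective Rydberg energy is 13.6 × 4 = 54.40 eV.
ΔE = 54.40 × (1/2² − 1/4²) = 54.40 × 0.1875 = 10.20 eV.
λ = hc/ΔE = 1240 / 10.20 = 122 nm.

122 nm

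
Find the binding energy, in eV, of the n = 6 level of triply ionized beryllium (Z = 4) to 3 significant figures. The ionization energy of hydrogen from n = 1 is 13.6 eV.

E_n = −13.6 Z²/n² = −217.6/n² eV for Z = 4.
E_6 = −217.6/36 = −6.04 eV, so ionization (to E = 0) requires 6.04 eV.

6.04 eV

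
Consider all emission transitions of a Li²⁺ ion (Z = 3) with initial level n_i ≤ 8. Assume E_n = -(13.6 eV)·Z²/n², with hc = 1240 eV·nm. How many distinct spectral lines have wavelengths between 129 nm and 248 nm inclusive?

Enumerate all n_i → n_f pairs with 1 ≤ n_f < n_i ≤ 8 and compute λ = 1240 / [13.6·9·(1/n_f² − 1/n_i²)].
Lines falling in [129, 248] nm: 5→3 (142.5 nm), 4→3 (208.4 nm), 8→4 (216.1 nm), 7→4 (240.7 nm).

4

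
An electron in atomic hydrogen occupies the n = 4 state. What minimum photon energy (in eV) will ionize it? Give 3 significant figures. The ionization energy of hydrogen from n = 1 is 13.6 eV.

0.850 eV

E_4 = −13.60/16 = −0.850 eV, so ionization (to E = 0) requires 0.850 eV.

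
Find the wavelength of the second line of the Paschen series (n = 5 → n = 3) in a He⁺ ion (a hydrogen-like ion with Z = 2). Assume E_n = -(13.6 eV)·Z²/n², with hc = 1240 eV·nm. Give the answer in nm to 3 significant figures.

The Paschen series terminates on n_f = 3; the second line has n_i = 3+2 = 5.
ΔE = 54.40 × (1/3² − 1/5²) = 3.868 eV.
λ = 1240 / 3.868 = 321 nm.

321 nm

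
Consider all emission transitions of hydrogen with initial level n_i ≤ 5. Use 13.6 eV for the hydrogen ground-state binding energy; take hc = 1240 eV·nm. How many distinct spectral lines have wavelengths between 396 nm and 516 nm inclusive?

Enumerate all n_i → n_f pairs with 1 ≤ n_f < n_i ≤ 5 and compute λ = 1240 / [13.6·1·(1/n_f² − 1/n_i²)].
Lines falling in [396, 516] nm: 5→2 (434.2 nm), 4→2 (486.3 nm).

2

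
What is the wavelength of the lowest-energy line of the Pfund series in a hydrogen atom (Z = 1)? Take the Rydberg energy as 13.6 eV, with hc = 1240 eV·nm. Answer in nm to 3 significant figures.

The Pfund series terminates on n_f = 5; the first line has n_i = 5+1 = 6.
ΔE = 13.60 × (1/5² − 1/6²) = 0.1662 eV.
λ = 1240 / 0.1662 = 7460 nm.

7460 nm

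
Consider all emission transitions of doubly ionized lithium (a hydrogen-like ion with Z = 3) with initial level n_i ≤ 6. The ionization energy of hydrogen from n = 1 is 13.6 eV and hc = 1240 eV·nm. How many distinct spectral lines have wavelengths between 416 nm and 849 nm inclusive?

2

Enumerate all n_i → n_f pairs with 1 ≤ n_f < n_i ≤ 6 and compute λ = 1240 / [13.6·9·(1/n_f² − 1/n_i²)].
Lines falling in [416, 849] nm: 5→4 (450.3 nm), 6→5 (828.9 nm).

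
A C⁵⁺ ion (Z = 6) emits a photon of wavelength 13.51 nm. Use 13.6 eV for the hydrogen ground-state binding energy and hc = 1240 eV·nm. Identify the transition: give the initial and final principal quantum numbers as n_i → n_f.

The photon energy is ΔE = hc/λ = 1240 / 13.51 = 91.78 eV.
With Z = 6, ΔE = 489.6 × (1/n_f² − 1/n_i²), so 1/n_f² − 1/n_i² = 0.1875.
Trying n_f = 2 gives 1/n_i² = 0.06253, i.e. n_i ≈ 4; this pair matches.

n_i = 4, n_f = 2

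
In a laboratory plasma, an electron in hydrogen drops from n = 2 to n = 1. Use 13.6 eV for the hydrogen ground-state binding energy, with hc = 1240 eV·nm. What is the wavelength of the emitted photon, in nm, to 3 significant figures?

ΔE = 13.60 × (1/1² − 1/2²) = 13.60 × 0.7500 = 10.20 eV.
λ = hc/ΔE = 1240 / 10.20 = 122 nm.
This line belongs to the Lyman series.

122 nm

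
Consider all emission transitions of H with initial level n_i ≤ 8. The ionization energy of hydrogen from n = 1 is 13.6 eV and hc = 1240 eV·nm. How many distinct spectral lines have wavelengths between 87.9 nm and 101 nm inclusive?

5

Enumerate all n_i → n_f pairs with 1 ≤ n_f < n_i ≤ 8 and compute λ = 1240 / [13.6·1·(1/n_f² − 1/n_i²)].
Lines falling in [87.9, 101] nm: 8→1 (92.62 nm), 7→1 (93.08 nm), 6→1 (93.78 nm), 5→1 (94.98 nm), 4→1 (97.25 nm).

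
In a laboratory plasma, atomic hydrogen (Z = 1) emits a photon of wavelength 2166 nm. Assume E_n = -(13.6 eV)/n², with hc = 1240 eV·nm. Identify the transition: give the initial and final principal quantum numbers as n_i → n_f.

The photon energy is ΔE = hc/λ = 1240 / 2166 = 0.5725 eV.
With Z = 1, ΔE = 13.60 × (1/n_f² − 1/n_i²), so 1/n_f² − 1/n_i² = 0.04209.
Trying n_f = 4 gives 1/n_i² = 0.02041, i.e. n_i ≈ 7; this pair matches.

n_i = 7, n_f = 4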